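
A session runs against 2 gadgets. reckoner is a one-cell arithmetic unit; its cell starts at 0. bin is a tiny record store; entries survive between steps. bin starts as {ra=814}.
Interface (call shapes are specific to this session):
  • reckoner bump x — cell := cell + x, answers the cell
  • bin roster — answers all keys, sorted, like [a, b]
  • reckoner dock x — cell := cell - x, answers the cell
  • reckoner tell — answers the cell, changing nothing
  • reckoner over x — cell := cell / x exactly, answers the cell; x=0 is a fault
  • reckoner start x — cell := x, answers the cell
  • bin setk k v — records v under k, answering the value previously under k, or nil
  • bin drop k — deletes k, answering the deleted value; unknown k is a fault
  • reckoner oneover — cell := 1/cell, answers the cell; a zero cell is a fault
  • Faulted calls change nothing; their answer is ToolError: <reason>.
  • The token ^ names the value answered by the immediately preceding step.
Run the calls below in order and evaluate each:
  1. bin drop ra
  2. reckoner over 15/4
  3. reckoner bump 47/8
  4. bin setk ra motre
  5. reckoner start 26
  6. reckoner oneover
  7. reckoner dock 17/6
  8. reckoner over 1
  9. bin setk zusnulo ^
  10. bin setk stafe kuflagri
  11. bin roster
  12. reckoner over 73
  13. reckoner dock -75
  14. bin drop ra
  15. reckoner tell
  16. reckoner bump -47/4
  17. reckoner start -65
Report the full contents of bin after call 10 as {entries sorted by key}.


Answer: {ra=motre, stafe=kuflagri, zusnulo=-109/39}

Derivation:
Do: bin drop[k='ra']
See: 814
Do: reckoner over[x='15/4']
See: 0
Do: reckoner bump[x='47/8']
See: 47/8
Do: bin setk[k='ra'; v='motre']
See: nil
Do: reckoner start[x='26']
See: 26
Do: reckoner oneover[]
See: 1/26
Do: reckoner dock[x='17/6']
See: -109/39
Do: reckoner over[x='1']
See: -109/39
Do: bin setk[k='zusnulo'; v='^']
See: nil
Do: bin setk[k='stafe'; v='kuflagri']
See: nil
Do: bin roster[]
See: [ra, stafe, zusnulo]
Do: reckoner over[x='73']
See: -109/2847
Do: reckoner dock[x='-75']
See: 213416/2847
Do: bin drop[k='ra']
See: motre
Do: reckoner tell[]
See: 213416/2847
Do: reckoner bump[x='-47/4']
See: 719855/11388
Do: reckoner start[x='-65']
See: -65


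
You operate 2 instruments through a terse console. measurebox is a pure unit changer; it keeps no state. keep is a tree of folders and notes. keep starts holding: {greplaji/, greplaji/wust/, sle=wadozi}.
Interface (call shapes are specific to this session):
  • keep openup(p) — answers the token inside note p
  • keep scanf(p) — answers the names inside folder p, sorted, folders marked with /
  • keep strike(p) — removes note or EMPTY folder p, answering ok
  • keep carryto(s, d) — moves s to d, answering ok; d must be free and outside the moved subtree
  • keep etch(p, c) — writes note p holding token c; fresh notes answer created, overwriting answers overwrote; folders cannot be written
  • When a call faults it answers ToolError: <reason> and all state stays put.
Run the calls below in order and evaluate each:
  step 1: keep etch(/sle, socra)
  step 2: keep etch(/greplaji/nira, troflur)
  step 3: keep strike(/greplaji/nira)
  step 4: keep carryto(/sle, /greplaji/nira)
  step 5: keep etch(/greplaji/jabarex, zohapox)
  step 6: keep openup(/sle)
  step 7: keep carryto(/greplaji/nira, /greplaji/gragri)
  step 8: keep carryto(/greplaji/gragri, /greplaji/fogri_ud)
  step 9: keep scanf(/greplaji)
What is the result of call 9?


> keep etch p: /sle c: socra
= overwrote
> keep etch p: /greplaji/nira c: troflur
= created
> keep strike p: /greplaji/nira
= ok
> keep carryto s: /sle d: /greplaji/nira
= ok
> keep etch p: /greplaji/jabarex c: zohapox
= created
> keep openup p: /sle
= ToolError: not found
> keep carryto s: /greplaji/nira d: /greplaji/gragri
= ok
> keep carryto s: /greplaji/gragri d: /greplaji/fogri_ud
= ok
> keep scanf p: /greplaji
= [fogri_ud, jabarex, wust/]

Answer: [fogri_ud, jabarex, wust/]


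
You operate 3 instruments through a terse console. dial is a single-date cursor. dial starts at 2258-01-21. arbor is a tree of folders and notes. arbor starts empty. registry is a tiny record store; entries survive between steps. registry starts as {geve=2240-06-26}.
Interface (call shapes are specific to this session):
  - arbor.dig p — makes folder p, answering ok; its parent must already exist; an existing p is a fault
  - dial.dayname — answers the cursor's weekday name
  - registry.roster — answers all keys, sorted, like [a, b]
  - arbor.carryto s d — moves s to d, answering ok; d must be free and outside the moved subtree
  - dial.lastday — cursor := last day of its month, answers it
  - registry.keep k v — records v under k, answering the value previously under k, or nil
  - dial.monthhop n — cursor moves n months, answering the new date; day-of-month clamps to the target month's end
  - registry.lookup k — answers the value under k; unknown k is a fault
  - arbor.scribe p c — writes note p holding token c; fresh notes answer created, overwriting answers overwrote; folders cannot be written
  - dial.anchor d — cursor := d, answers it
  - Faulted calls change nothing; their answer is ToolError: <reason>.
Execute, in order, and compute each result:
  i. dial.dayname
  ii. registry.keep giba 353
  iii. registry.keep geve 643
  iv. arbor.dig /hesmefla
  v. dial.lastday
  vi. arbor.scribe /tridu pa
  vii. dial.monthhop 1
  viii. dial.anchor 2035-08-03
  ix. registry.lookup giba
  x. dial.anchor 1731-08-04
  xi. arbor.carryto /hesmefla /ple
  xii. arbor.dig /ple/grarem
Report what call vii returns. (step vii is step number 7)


CALL dial.dayname[]
RET  Thursday
CALL registry.keep[k: giba; v: 353]
RET  nil
CALL registry.keep[k: geve; v: 643]
RET  2240-06-26
CALL arbor.dig[p: /hesmefla]
RET  ok
CALL dial.lastday[]
RET  2258-01-31
CALL arbor.scribe[p: /tridu; c: pa]
RET  created
CALL dial.monthhop[n: 1]
RET  2258-02-28
CALL dial.anchor[d: 2035-08-03]
RET  2035-08-03
CALL registry.lookup[k: giba]
RET  353
CALL dial.anchor[d: 1731-08-04]
RET  1731-08-04
CALL arbor.carryto[s: /hesmefla; d: /ple]
RET  ok
CALL arbor.dig[p: /ple/grarem]
RET  ok

Answer: 2258-02-28


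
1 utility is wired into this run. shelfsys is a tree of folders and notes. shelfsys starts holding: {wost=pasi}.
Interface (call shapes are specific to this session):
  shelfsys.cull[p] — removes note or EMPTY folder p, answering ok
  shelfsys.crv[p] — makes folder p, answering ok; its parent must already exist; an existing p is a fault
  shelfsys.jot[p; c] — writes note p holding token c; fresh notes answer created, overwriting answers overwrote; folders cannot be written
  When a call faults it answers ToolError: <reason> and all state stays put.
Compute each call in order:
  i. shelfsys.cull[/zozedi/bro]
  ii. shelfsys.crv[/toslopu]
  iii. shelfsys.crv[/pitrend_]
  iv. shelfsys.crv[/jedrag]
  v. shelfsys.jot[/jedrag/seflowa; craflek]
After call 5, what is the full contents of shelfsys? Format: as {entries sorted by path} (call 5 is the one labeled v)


Answer: {jedrag/, jedrag/seflowa=craflek, pitrend_/, toslopu/, wost=pasi}

Derivation:
[in] shelfsys.cull /zozedi/bro
:: ToolError: not found
[in] shelfsys.crv /toslopu
:: ok
[in] shelfsys.crv /pitrend_
:: ok
[in] shelfsys.crv /jedrag
:: ok
[in] shelfsys.jot /jedrag/seflowa craflek
:: created


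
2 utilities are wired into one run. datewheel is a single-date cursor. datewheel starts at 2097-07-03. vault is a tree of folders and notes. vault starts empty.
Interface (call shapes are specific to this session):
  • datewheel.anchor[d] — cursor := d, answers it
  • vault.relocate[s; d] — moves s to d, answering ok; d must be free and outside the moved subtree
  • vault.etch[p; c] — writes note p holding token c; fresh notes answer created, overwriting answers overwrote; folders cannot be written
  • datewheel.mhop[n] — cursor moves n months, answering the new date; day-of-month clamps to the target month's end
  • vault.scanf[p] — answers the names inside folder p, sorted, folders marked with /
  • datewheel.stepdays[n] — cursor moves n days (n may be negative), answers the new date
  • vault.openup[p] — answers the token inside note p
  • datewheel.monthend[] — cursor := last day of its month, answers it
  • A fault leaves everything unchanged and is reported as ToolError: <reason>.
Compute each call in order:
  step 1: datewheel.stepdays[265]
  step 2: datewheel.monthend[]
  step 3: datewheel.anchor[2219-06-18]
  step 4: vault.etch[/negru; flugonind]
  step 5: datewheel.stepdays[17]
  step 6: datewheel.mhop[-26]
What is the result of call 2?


I call datewheel.stepdays on n=265, and see 2098-03-25.
Calling datewheel.monthend(), → 2098-03-31.
Next I call datewheel.anchor on d=2219-06-18, which returns 2219-06-18.
I call vault.etch on p=/negru, c=flugonind, giving created.
Using datewheel.stepdays on n=17, giving 2219-07-05.
I invoke datewheel.mhop on n=-26, and get 2217-05-05.

Answer: 2098-03-31


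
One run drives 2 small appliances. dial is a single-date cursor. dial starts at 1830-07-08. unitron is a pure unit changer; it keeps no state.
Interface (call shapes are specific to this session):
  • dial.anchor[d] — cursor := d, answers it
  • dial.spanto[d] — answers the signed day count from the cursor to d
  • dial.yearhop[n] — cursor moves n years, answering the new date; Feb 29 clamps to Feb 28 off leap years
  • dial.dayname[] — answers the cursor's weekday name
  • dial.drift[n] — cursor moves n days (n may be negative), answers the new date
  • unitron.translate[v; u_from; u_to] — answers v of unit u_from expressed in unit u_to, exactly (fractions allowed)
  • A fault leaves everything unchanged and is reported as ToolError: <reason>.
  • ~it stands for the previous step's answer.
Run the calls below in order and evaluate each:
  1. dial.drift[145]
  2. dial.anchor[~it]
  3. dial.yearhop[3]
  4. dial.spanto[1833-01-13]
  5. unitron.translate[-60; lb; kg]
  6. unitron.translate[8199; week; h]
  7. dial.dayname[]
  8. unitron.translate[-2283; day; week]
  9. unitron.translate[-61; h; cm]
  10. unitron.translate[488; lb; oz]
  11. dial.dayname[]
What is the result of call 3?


Now I run dial.drift on n=145, giving 1830-11-30.
I call dial.anchor on d=~it, and get 1830-11-30.
Invoking dial.yearhop on n=3, and observe 1833-11-30.
Calling dial.spanto on d=1833-01-13, — result: -321.
Using unitron.translate on v=-60, u_from=lb, u_to=kg, yielding -136077711/5000000.
Invoking unitron.translate on v=8199, u_from=week, u_to=h, — result: 1377432.
Now I run dial.dayname(), and get Saturday.
Using unitron.translate on v=-2283, u_from=day, u_to=week, and see -2283/7.
Now I run unitron.translate on v=-61, u_from=h, u_to=cm, — result: ToolError: incompatible units.
I invoke unitron.translate on v=488, u_from=lb, u_to=oz, which returns 7808.
I invoke dial.dayname(), and see Saturday.

Answer: 1833-11-30


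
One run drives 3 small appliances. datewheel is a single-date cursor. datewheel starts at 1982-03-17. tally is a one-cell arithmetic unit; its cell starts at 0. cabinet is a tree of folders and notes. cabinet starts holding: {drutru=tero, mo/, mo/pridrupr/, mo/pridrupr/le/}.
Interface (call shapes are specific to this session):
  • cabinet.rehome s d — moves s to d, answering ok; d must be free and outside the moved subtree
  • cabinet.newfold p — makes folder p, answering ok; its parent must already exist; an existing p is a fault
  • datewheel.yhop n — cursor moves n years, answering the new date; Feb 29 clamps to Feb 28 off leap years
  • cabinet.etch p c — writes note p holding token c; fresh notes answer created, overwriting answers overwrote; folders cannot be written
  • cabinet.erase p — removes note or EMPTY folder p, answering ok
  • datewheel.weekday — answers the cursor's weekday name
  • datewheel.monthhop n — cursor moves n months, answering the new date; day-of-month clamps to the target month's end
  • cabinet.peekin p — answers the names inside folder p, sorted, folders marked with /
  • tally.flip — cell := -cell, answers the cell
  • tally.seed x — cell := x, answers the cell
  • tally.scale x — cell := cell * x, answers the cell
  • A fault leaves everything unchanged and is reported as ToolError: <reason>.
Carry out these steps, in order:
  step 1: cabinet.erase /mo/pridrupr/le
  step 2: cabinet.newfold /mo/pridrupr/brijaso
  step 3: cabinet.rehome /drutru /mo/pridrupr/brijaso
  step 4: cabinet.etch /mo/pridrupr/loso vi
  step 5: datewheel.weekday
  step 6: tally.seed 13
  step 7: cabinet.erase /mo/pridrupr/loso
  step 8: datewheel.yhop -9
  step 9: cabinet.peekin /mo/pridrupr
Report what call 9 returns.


Answer: [brijaso/]

Derivation:
I invoke cabinet.erase using /mo/pridrupr/le, — result: ok.
Now I run cabinet.newfold using /mo/pridrupr/brijaso, — result: ok.
I invoke cabinet.rehome using /drutru, /mo/pridrupr/brijaso, yielding ToolError: exists.
Using cabinet.etch using /mo/pridrupr/loso, vi, and get created.
I run datewheel.weekday, and observe Wednesday.
I call tally.seed using 13: 13.
I run cabinet.erase using /mo/pridrupr/loso, yielding ok.
I invoke datewheel.yhop using -9, and observe 1973-03-17.
I call cabinet.peekin using /mo/pridrupr, giving [brijaso/].


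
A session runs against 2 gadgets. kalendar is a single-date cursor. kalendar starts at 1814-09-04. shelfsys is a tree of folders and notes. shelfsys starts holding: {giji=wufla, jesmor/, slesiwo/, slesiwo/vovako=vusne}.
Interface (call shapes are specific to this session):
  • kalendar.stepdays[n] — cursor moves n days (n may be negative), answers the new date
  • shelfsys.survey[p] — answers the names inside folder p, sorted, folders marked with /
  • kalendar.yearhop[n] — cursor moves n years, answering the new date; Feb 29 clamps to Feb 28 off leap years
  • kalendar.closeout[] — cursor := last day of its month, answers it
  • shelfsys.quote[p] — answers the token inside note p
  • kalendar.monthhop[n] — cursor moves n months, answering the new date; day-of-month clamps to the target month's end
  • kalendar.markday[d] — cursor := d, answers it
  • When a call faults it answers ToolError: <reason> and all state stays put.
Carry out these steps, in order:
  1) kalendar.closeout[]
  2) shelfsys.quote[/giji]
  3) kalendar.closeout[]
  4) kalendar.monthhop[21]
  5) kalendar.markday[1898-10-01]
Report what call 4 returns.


Do: closeout[]
See: 1814-09-30
Do: quote[/giji]
See: wufla
Do: closeout[]
See: 1814-09-30
Do: monthhop[21]
See: 1816-06-30
Do: markday[1898-10-01]
See: 1898-10-01

Answer: 1816-06-30


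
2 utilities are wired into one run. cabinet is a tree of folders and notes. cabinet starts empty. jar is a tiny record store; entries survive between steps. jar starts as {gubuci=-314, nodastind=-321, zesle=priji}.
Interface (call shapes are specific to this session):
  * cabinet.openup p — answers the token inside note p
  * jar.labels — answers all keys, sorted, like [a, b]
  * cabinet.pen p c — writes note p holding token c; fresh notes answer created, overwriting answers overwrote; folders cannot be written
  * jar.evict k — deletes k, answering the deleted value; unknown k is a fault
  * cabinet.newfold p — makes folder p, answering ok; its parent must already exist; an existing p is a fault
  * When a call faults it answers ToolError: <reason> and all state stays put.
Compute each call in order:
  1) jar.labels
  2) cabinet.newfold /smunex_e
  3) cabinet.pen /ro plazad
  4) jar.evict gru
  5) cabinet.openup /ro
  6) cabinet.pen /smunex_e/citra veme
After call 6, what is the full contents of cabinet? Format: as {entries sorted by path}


Act: labels[]
Obs: [gubuci, nodastind, zesle]
Act: newfold[/smunex_e]
Obs: ok
Act: pen[/ro; plazad]
Obs: created
Act: evict[gru]
Obs: ToolError: no such key gru
Act: openup[/ro]
Obs: plazad
Act: pen[/smunex_e/citra; veme]
Obs: created

Answer: {ro=plazad, smunex_e/, smunex_e/citra=veme}


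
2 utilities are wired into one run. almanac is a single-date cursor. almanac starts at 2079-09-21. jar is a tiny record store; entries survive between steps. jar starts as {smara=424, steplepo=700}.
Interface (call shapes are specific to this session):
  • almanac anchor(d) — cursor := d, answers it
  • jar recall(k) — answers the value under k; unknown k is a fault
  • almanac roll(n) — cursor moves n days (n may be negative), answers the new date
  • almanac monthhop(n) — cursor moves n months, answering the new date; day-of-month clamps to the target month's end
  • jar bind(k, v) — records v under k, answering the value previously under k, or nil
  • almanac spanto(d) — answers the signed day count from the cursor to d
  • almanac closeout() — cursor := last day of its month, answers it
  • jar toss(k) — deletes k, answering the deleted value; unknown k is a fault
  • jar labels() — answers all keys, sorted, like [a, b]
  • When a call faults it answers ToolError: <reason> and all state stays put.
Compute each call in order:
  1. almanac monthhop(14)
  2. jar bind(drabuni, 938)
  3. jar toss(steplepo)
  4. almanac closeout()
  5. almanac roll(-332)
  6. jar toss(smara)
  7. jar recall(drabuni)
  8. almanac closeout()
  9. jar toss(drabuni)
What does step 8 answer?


Answer: 2080-01-31

Derivation:
;; 1. almanac monthhop(14) -> 2080-11-21
;; 2. jar bind(drabuni, 938) -> nil
;; 3. jar toss(steplepo) -> 700
;; 4. almanac closeout() -> 2080-11-30
;; 5. almanac roll(-332) -> 2080-01-03
;; 6. jar toss(smara) -> 424
;; 7. jar recall(drabuni) -> 938
;; 8. almanac closeout() -> 2080-01-31
;; 9. jar toss(drabuni) -> 938


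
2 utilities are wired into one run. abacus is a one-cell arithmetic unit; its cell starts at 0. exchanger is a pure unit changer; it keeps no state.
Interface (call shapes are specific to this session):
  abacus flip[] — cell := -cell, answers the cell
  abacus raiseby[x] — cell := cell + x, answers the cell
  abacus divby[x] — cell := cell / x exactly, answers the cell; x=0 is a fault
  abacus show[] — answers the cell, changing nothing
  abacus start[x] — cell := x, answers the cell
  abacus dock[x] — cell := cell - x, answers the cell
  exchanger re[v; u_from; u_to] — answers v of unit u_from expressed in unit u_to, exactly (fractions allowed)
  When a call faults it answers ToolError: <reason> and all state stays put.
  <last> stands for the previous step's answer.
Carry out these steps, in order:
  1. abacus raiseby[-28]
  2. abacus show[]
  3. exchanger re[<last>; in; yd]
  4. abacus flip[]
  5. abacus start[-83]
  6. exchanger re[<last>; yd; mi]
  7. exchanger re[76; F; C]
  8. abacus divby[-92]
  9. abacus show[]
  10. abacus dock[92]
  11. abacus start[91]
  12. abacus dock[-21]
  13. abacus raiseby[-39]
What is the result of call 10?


Answer: -8381/92

Derivation:
-> abacus raiseby(x='-28')
<- -28
-> abacus show()
<- -28
-> exchanger re(v='<last>', u_from='in', u_to='yd')
<- -7/9
-> abacus flip()
<- 28
-> abacus start(x='-83')
<- -83
-> exchanger re(v='<last>', u_from='yd', u_to='mi')
<- -83/1760
-> exchanger re(v='76', u_from='F', u_to='C')
<- 220/9
-> abacus divby(x='-92')
<- 83/92
-> abacus show()
<- 83/92
-> abacus dock(x='92')
<- -8381/92
-> abacus start(x='91')
<- 91
-> abacus dock(x='-21')
<- 112
-> abacus raiseby(x='-39')
<- 73


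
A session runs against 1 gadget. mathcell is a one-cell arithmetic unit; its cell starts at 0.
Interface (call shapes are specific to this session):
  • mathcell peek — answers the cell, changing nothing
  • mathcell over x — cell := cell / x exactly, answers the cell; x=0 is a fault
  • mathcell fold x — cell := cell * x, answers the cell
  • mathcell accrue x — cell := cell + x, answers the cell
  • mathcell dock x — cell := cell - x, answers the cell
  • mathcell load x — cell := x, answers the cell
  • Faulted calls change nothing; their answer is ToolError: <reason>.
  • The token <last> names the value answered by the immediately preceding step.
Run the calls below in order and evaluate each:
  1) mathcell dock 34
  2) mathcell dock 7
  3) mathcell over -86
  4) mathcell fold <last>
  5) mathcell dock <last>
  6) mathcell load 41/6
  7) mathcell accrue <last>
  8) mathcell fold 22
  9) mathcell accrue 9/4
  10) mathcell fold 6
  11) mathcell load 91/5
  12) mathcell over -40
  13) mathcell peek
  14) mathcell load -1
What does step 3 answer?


Answer: 41/86

Derivation:
>> mathcell dock(x→34)
<< -34
>> mathcell dock(x→7)
<< -41
>> mathcell over(x→-86)
<< 41/86
>> mathcell fold(x→<last>)
<< 1681/7396
>> mathcell dock(x→<last>)
<< 0
>> mathcell load(x→41/6)
<< 41/6
>> mathcell accrue(x→<last>)
<< 41/3
>> mathcell fold(x→22)
<< 902/3
>> mathcell accrue(x→9/4)
<< 3635/12
>> mathcell fold(x→6)
<< 3635/2
>> mathcell load(x→91/5)
<< 91/5
>> mathcell over(x→-40)
<< -91/200
>> mathcell peek()
<< -91/200
>> mathcell load(x→-1)
<< -1


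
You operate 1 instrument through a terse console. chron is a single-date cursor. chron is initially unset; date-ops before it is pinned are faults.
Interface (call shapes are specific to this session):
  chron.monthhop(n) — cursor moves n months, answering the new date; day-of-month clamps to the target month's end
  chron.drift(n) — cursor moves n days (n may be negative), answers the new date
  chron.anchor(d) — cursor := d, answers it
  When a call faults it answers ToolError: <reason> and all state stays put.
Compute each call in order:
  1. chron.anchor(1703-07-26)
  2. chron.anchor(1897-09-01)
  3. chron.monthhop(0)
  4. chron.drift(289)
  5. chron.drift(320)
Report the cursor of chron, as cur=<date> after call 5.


Answer: cur=1899-05-03

Derivation:
;; 1. anchor(d=1703-07-26) -> 1703-07-26
;; 2. anchor(d=1897-09-01) -> 1897-09-01
;; 3. monthhop(n=0) -> 1897-09-01
;; 4. drift(n=289) -> 1898-06-17
;; 5. drift(n=320) -> 1899-05-03


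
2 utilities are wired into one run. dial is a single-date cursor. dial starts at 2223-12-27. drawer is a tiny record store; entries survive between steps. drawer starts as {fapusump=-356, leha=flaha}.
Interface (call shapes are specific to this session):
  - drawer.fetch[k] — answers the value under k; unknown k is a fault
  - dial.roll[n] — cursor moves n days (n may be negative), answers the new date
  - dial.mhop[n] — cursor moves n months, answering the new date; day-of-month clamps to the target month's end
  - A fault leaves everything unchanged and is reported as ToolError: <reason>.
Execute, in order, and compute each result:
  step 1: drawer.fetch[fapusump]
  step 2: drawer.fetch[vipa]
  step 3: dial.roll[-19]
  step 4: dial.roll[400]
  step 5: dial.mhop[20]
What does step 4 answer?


I try drawer.fetch(k→fapusump), → -356.
Next I call drawer.fetch(k→vipa), and see ToolError: no such key vipa.
I call dial.roll(n→-19), — result: 2223-12-08.
Next I call dial.roll(n→400), and get 2225-01-11.
Now I run dial.mhop(n→20), → 2226-09-11.

Answer: 2225-01-11


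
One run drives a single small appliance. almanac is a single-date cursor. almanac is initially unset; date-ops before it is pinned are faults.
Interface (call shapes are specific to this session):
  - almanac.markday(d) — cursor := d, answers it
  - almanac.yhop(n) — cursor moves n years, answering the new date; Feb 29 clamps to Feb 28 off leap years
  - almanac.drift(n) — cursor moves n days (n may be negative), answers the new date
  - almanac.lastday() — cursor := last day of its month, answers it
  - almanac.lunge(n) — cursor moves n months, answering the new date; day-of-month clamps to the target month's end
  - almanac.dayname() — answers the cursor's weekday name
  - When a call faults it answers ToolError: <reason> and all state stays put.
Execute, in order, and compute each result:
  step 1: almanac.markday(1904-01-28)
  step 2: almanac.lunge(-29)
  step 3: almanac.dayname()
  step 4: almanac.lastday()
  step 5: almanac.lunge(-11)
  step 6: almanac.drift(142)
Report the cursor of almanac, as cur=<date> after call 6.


I call almanac.markday with d=1904-01-28, giving 1904-01-28.
I try almanac.lunge with n=-29, and get 1901-08-28.
Next I call almanac.dayname(), which returns Wednesday.
Calling almanac.lastday, which returns 1901-08-31.
Calling almanac.lunge with n=-11, → 1900-09-30.
I run almanac.drift with n=142, — result: 1901-02-19.

Answer: cur=1901-02-19


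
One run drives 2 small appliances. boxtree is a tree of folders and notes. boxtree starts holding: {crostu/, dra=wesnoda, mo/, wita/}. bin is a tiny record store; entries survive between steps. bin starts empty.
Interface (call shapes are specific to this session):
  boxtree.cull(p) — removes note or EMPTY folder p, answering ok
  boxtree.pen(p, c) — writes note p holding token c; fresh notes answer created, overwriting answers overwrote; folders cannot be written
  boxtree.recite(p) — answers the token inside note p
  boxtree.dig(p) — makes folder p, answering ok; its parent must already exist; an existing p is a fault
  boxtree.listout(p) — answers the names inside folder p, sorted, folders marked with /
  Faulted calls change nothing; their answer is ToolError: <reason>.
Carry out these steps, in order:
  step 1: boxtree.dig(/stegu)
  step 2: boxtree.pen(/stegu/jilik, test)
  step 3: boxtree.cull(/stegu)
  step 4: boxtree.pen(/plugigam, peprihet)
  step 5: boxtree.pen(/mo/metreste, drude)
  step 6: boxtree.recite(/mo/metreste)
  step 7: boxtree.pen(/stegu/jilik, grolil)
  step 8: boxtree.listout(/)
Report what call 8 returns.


Answer: [crostu/, dra, mo/, plugigam, stegu/, wita/]

Derivation:
Step: boxtree.dig[p→/stegu]
Result: ok
Step: boxtree.pen[p→/stegu/jilik; c→test]
Result: created
Step: boxtree.cull[p→/stegu]
Result: ToolError: not empty
Step: boxtree.pen[p→/plugigam; c→peprihet]
Result: created
Step: boxtree.pen[p→/mo/metreste; c→drude]
Result: created
Step: boxtree.recite[p→/mo/metreste]
Result: drude
Step: boxtree.pen[p→/stegu/jilik; c→grolil]
Result: overwrote
Step: boxtree.listout[p→/]
Result: [crostu/, dra, mo/, plugigam, stegu/, wita/]


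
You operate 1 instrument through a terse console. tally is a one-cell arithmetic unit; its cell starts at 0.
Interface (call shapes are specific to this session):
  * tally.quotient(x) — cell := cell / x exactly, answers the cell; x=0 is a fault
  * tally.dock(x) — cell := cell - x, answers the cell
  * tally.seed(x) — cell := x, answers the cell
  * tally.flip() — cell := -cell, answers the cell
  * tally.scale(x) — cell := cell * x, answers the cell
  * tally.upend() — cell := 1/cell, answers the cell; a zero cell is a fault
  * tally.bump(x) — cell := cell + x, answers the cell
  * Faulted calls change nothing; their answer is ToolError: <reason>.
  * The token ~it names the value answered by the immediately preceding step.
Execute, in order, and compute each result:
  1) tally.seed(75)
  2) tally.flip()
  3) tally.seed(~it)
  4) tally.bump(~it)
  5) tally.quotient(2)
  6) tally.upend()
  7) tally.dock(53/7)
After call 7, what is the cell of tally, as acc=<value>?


Answer: acc=-3982/525

Derivation:
I invoke seed with x=75, which returns 75.
Next I call flip(), yielding -75.
I run seed with x=~it, and observe -75.
Invoking bump with x=~it, → -150.
Calling quotient with x=2, yielding -75.
Next I call upend(), yielding -1/75.
Calling dock with x=53/7: -3982/525.


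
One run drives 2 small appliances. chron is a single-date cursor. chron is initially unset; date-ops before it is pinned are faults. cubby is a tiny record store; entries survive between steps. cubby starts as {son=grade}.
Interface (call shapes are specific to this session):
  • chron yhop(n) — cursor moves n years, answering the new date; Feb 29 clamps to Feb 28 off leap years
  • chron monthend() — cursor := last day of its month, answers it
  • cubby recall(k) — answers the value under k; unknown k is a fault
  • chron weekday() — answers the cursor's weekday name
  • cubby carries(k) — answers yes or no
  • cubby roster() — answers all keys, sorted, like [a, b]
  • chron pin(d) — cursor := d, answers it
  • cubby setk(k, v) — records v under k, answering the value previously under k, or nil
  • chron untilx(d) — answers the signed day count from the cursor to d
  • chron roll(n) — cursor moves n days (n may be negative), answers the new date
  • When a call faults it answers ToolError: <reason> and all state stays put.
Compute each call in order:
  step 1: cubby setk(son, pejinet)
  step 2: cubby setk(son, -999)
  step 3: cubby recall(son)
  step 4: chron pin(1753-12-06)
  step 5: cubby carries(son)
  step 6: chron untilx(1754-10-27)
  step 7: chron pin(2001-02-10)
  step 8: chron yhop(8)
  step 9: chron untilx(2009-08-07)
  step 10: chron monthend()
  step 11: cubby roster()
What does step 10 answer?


Answer: 2009-02-28

Derivation:
Act: cubby setk[k: son; v: pejinet]
Obs: grade
Act: cubby setk[k: son; v: -999]
Obs: pejinet
Act: cubby recall[k: son]
Obs: -999
Act: chron pin[d: 1753-12-06]
Obs: 1753-12-06
Act: cubby carries[k: son]
Obs: yes
Act: chron untilx[d: 1754-10-27]
Obs: 325
Act: chron pin[d: 2001-02-10]
Obs: 2001-02-10
Act: chron yhop[n: 8]
Obs: 2009-02-10
Act: chron untilx[d: 2009-08-07]
Obs: 178
Act: chron monthend[]
Obs: 2009-02-28
Act: cubby roster[]
Obs: [son]


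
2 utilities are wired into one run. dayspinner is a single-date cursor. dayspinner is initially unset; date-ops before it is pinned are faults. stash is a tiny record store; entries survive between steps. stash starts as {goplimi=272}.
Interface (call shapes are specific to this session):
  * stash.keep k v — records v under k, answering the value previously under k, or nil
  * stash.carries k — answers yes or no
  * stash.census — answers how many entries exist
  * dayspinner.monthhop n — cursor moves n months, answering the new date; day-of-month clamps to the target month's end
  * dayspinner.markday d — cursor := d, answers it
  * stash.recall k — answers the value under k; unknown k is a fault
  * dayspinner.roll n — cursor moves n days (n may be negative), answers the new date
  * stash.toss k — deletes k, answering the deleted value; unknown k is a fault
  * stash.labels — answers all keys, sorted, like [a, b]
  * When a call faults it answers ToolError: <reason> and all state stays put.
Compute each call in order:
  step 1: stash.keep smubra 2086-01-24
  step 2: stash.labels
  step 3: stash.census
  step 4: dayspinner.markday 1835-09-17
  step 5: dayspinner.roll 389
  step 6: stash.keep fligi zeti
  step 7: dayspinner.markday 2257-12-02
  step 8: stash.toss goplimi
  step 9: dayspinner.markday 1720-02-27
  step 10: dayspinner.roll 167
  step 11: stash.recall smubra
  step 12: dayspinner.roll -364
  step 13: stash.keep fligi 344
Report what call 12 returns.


Answer: 1719-08-14

Derivation:
! 1. keep(k='smubra', v='2086-01-24') == nil
! 2. labels() == [goplimi, smubra]
! 3. census() == 2
! 4. markday(d='1835-09-17') == 1835-09-17
! 5. roll(n='389') == 1836-10-10
! 6. keep(k='fligi', v='zeti') == nil
! 7. markday(d='2257-12-02') == 2257-12-02
! 8. toss(k='goplimi') == 272
! 9. markday(d='1720-02-27') == 1720-02-27
! 10. roll(n='167') == 1720-08-12
! 11. recall(k='smubra') == 2086-01-24
! 12. roll(n='-364') == 1719-08-14
! 13. keep(k='fligi', v='344') == zeti


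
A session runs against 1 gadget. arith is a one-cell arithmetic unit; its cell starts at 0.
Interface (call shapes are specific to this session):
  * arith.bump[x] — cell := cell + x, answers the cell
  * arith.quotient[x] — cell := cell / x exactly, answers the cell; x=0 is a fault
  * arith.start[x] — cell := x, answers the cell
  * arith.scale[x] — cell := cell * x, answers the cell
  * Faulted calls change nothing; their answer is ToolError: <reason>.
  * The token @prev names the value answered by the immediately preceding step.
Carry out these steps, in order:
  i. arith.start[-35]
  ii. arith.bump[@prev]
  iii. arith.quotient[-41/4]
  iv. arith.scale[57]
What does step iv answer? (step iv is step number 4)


Answer: 15960/41

Derivation:
Now I run arith.start(x=-35), and get -35.
I run arith.bump(x=@prev): -70.
I use arith.quotient(x=-41/4), — result: 280/41.
Then arith.scale(x=57), giving 15960/41.


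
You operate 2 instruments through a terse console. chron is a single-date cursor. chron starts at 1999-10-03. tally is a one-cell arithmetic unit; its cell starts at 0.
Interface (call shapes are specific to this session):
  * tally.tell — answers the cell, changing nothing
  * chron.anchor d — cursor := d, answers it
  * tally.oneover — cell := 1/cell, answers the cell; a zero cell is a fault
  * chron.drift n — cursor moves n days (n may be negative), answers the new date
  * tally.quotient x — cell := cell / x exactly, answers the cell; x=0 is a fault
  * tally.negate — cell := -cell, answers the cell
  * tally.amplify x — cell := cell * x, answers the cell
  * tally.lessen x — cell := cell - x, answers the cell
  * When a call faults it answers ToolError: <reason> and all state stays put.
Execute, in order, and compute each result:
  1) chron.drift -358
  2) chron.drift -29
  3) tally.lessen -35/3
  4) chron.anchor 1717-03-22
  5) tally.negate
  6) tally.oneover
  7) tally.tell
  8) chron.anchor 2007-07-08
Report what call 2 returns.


>> drift(n: -358)
<< 1998-10-10
>> drift(n: -29)
<< 1998-09-11
>> lessen(x: -35/3)
<< 35/3
>> anchor(d: 1717-03-22)
<< 1717-03-22
>> negate()
<< -35/3
>> oneover()
<< -3/35
>> tell()
<< -3/35
>> anchor(d: 2007-07-08)
<< 2007-07-08

Answer: 1998-09-11


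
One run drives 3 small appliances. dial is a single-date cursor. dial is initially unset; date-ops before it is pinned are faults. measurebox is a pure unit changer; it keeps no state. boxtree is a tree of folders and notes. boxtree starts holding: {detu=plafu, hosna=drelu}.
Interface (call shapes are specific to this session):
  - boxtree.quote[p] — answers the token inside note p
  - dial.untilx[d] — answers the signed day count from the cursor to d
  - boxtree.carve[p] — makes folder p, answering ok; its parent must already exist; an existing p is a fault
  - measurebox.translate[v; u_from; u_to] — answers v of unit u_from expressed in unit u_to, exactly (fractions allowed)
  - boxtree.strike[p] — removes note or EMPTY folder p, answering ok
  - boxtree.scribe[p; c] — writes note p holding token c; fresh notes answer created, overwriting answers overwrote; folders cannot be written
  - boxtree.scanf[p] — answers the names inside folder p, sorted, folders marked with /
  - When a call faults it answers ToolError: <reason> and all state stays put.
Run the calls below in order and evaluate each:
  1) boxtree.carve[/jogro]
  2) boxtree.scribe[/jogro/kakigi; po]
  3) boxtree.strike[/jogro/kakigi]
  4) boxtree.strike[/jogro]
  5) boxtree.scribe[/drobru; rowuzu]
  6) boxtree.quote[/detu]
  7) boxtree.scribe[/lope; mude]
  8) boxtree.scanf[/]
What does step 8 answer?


>> boxtree.carve(p=/jogro)
<< ok
>> boxtree.scribe(p=/jogro/kakigi, c=po)
<< created
>> boxtree.strike(p=/jogro/kakigi)
<< ok
>> boxtree.strike(p=/jogro)
<< ok
>> boxtree.scribe(p=/drobru, c=rowuzu)
<< created
>> boxtree.quote(p=/detu)
<< plafu
>> boxtree.scribe(p=/lope, c=mude)
<< created
>> boxtree.scanf(p=/)
<< [detu, drobru, hosna, lope]

Answer: [detu, drobru, hosna, lope]


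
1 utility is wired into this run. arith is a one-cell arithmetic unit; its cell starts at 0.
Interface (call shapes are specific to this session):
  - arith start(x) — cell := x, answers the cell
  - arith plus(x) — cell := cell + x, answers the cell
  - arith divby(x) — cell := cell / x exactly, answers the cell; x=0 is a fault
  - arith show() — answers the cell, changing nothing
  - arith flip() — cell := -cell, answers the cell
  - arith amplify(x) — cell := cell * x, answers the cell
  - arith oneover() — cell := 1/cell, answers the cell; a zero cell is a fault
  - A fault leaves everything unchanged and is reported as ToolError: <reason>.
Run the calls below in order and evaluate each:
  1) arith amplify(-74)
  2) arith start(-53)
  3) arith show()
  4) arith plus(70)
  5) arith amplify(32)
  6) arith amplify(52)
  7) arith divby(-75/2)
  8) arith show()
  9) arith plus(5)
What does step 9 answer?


Answer: -56201/75

Derivation:
> arith amplify x=-74
= 0
> arith start x=-53
= -53
> arith show
= -53
> arith plus x=70
= 17
> arith amplify x=32
= 544
> arith amplify x=52
= 28288
> arith divby x=-75/2
= -56576/75
> arith show
= -56576/75
> arith plus x=5
= -56201/75


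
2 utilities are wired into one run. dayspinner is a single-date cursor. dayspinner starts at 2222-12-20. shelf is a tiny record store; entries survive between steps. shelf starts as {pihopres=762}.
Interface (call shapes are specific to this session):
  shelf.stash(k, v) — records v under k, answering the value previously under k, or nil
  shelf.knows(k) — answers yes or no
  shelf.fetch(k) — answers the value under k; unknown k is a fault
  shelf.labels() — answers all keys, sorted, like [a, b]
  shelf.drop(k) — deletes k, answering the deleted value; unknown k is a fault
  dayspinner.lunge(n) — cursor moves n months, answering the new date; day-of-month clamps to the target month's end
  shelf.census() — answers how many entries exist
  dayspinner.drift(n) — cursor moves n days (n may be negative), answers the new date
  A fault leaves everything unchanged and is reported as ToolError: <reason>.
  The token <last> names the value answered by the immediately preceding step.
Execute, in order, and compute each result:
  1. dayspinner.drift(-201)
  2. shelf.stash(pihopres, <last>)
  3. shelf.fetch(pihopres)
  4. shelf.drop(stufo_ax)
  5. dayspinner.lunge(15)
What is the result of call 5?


% dayspinner.drift n=-201
[out] 2222-06-02
% shelf.stash k=pihopres v=<last>
[out] 762
% shelf.fetch k=pihopres
[out] 2222-06-02
% shelf.drop k=stufo_ax
[out] ToolError: no such key stufo_ax
% dayspinner.lunge n=15
[out] 2223-09-02

Answer: 2223-09-02


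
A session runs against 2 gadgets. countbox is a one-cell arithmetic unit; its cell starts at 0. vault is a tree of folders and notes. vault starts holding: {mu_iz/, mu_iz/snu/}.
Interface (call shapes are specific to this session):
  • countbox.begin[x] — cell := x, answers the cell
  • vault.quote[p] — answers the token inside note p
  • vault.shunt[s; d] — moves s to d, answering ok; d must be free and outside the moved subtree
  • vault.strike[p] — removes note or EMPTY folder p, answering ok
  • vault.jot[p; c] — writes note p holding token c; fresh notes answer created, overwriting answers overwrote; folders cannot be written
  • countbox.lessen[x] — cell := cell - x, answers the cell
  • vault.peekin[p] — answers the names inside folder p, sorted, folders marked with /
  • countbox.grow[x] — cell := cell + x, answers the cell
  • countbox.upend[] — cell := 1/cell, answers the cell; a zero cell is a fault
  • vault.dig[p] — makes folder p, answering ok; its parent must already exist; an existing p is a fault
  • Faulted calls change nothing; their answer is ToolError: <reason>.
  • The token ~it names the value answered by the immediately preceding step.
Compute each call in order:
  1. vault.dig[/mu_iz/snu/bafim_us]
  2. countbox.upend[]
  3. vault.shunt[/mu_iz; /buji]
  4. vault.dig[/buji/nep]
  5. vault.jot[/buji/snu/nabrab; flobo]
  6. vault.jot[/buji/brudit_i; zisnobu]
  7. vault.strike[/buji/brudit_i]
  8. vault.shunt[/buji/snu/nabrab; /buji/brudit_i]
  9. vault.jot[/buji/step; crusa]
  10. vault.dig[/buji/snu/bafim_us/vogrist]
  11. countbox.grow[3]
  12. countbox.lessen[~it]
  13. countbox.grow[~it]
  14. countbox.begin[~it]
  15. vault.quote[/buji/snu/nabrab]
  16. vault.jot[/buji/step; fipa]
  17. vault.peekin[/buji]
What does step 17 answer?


Do: vault.dig[p: /mu_iz/snu/bafim_us]
See: ok
Do: countbox.upend[]
See: ToolError: reciprocal of zero
Do: vault.shunt[s: /mu_iz; d: /buji]
See: ok
Do: vault.dig[p: /buji/nep]
See: ok
Do: vault.jot[p: /buji/snu/nabrab; c: flobo]
See: created
Do: vault.jot[p: /buji/brudit_i; c: zisnobu]
See: created
Do: vault.strike[p: /buji/brudit_i]
See: ok
Do: vault.shunt[s: /buji/snu/nabrab; d: /buji/brudit_i]
See: ok
Do: vault.jot[p: /buji/step; c: crusa]
See: created
Do: vault.dig[p: /buji/snu/bafim_us/vogrist]
See: ok
Do: countbox.grow[x: 3]
See: 3
Do: countbox.lessen[x: ~it]
See: 0
Do: countbox.grow[x: ~it]
See: 0
Do: countbox.begin[x: ~it]
See: 0
Do: vault.quote[p: /buji/snu/nabrab]
See: ToolError: not found
Do: vault.jot[p: /buji/step; c: fipa]
See: overwrote
Do: vault.peekin[p: /buji]
See: [brudit_i, nep/, snu/, step]

Answer: [brudit_i, nep/, snu/, step]
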